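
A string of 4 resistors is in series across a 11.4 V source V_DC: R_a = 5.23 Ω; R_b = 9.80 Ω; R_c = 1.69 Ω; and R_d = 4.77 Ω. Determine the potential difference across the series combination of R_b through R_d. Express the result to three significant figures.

V ≈ 8.63 V

ΣR = 5.23 + 9.80 + 1.69 + 4.77 = 21.49 Ω.
R_{R_b..R_d} = 9.80 + 1.69 + 4.77 = 16.26 Ω.
V = V_DC · R/ΣR = 11.4 × 0.7566 = 8.626 V.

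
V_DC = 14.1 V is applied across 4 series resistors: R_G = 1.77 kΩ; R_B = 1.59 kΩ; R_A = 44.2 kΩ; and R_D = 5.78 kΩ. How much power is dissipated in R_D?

P ≈ 0.404 mW

ΣR = 53.34 kΩ → I = 14.1/53.34 = 0.2643 mA.
V(R_D) = I·R = 1.528 V; P = V·I = 1.528 × 0.2643 = 0.4039 mW.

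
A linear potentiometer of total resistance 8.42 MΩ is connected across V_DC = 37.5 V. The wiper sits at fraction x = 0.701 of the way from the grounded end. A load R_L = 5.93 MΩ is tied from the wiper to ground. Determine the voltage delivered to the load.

V_out ≈ 20.3 V

Lower segment x·R_p = 5.902 MΩ; upper segment (1−x)·R_p = 2.518 MΩ.
(x·R_p) ‖ R_L = 2.958 MΩ.
Then V_out = V_DC · 2.958/(2.518 + 2.958) = 20.26 V.
(Unloaded: V_out = x·V_DC = 26.3 V.)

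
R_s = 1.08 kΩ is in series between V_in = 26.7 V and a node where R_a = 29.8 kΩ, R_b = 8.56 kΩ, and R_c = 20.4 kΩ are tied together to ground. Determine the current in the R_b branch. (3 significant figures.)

Combine the parallel branches: R_p = (1/29.8 + 1/8.56 + 1/20.4)⁻¹ = 5.015 kΩ.
V_A by voltage divider: V_A = 26.7 × 5.015/(1.08 + 5.015) = 21.97 V.
Branch current I = V_A/R_b = 21.97/8.56 = 2.566 mA.

I ≈ 2.57 mA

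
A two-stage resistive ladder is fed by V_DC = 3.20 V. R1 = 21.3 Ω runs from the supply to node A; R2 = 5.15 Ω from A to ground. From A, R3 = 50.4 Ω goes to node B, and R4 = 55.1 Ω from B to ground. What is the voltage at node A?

Node A sees R2 in parallel with the series input of stage 2, R3 + R4 = 105.5 Ω.
R2 ‖ (R3+R4) = 4.910 Ω.
V_A = 3.20 × 4.910/(21.3 + 4.910) = 0.5995 V.

V_A ≈ 0.599 V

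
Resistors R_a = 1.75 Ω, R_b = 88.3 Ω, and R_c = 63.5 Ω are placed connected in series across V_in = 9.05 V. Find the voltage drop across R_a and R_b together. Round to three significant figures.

Total series resistance ΣR = 1.75 + 88.3 + 63.5 = 153.6 Ω.
R_{R_a..R_b} = 1.75 + 88.3 = 90.05 Ω.
V = V_in · R/ΣR = 9.05 × 0.5865 = 5.307 V.

V ≈ 5.31 V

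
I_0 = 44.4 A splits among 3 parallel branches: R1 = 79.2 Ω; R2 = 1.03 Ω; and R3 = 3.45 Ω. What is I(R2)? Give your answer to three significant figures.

Conductances: ΣG = 1/79.2 + 1/1.03 + 1/3.45 = 1.273 (1/Ω).
By the current-divider rule, I = I_0 · G_k/ΣG = 44.4 × 0.7625 = 33.85 A.

I ≈ 33.9 A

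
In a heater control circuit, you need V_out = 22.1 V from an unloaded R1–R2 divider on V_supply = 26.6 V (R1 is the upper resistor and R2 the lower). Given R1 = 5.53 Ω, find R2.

Required fraction k = V_out/V_supply = 0.8308.
Rearranging, R2 = R1·k/(1−k) = 5.53 × 4.911 = 27.16 Ω.

R2 ≈ 27.2 Ω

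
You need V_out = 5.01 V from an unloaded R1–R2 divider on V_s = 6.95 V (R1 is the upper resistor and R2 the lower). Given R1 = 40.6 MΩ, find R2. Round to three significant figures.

R2 ≈ 105 MΩ

V_out/V_s = R2/(R1+R2) = 0.7209.
R2 = R1 · 0.7209/(1 − 0.7209) = 104.8 MΩ.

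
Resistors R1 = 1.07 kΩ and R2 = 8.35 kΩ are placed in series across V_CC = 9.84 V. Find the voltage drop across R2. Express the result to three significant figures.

Series total: ΣR = 1.07 + 8.35 = 9.420 kΩ.
By the voltage-divider rule, V = 9.84 × 8.350/9.420 = 8.722 V.

V ≈ 8.72 V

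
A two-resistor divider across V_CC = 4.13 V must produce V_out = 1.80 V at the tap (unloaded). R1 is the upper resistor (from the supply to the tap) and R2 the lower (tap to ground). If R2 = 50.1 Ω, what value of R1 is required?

R1 ≈ 64.9 Ω

The divider ratio is R2/(R1+R2) = 1.80/4.13 = 0.4358.
So R1 = R2 · (V_CC/V_out − 1) = 50.1 × (4.13/1.80 − 1) = 50.1 × 1.294 = 64.85 Ω.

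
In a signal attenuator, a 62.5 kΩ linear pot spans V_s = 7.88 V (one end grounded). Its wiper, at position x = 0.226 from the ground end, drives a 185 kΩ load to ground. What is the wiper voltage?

V_out ≈ 1.68 V

Split the track: R_lower = x·R_p = 14.12 kΩ, R_upper = (1−x)·R_p = 48.38 kΩ.
Lower segment in parallel with the load: 14.12 ‖ 185 = 13.12 kΩ.
Loaded-divider output: V_out = 7.88 × 0.2134 = 1.682 V.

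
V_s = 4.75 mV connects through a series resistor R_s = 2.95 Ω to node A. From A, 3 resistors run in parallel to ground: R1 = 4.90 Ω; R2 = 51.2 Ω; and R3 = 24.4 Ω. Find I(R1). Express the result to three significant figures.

Parallel bank: R_p = 1/(1/4.90 + 1/51.2 + 1/24.4) = 3.779 Ω.
Node voltage V_A = V_s · R_p/(R_s + R_p) = 4.75 × 0.5616 = 2.668 mV.
I(R1) = V_A / R1 = 2.668/4.90 = 0.5444 mA.
(Check via current divider: I_total = 0.7059 mA; share G_k/ΣG = 0.7713 → same result.)

I ≈ 0.544 mA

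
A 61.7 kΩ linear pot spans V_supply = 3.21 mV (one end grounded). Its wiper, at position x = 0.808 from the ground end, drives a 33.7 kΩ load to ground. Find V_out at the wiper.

V_out ≈ 2.02 mV

Lower segment x·R_p = 49.85 kΩ; upper segment (1−x)·R_p = 11.85 kΩ.
R_L loads the lower segment: effective lower R = 20.11 kΩ.
V_out = 3.21 × 20.11/(11.85 + 20.11) = 2.020 mV.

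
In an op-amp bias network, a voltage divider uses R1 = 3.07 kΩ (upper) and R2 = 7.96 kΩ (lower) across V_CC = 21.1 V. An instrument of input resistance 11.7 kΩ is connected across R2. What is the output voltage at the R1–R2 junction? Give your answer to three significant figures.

The load sits in parallel with R2, giving an effective lower resistance R2' = R2·R_L/(R2+R_L) = 4.737 kΩ.
Now apply the divider: V_out = 21.1 × 0.6068 = 12.80 V.

V_out ≈ 12.8 V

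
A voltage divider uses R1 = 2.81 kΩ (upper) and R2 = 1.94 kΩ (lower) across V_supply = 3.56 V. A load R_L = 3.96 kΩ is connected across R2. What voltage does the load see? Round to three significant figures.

R2 ‖ R_L = (1.94 × 3.96)/(1.94 + 3.96) = 1.302 kΩ.
Voltage divider with the loaded lower leg: V_out = 3.56 × 1.302/(2.81 + 1.302) = 3.56 × 0.3167 = 1.127 V.
(Unloaded it would be 1.45 V; the load pulls it down.)

V_out ≈ 1.13 V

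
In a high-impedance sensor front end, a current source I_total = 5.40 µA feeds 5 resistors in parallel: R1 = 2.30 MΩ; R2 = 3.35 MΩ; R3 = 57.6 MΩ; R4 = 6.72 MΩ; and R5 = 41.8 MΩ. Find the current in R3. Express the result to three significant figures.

Total conductance ΣG = 1/2.30 + 1/3.35 + 1/57.6 + 1/6.72 + 1/41.8 = 0.9234 (units of 1/MΩ).
By the current-divider rule, I = I_total · G_k/ΣG = 5.40 × 0.01880 = 0.1015 µA.

I ≈ 0.102 µA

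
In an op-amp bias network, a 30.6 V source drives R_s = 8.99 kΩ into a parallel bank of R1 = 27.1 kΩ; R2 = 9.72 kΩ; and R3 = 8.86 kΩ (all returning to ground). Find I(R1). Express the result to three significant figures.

I ≈ 0.345 mA

Combine the parallel branches: R_p = (1/27.1 + 1/9.72 + 1/8.86)⁻¹ = 3.958 kΩ.
Node voltage V_A = V_DC · R_p/(R_s + R_p) = 30.6 × 0.3057 = 9.354 V.
Branch current I = V_A/R1 = 9.354/27.1 = 0.3452 mA.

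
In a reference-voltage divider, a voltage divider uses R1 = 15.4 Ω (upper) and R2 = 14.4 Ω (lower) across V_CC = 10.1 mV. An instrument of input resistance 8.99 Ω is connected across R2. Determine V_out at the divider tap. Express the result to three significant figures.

R2 ‖ R_L = (14.4 × 8.99)/(14.4 + 8.99) = 5.535 Ω.
Then V_out = V_CC · R2'/(R1 + R2') = 10.1 × 5.535/20.93 = 2.670 mV.

V_out ≈ 2.67 mV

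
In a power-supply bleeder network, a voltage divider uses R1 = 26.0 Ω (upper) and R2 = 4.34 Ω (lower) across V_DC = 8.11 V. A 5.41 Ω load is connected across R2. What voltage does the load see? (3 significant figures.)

V_out ≈ 0.687 V

R2 ‖ R_L = (4.34 × 5.41)/(4.34 + 5.41) = 2.408 Ω.
Then V_out = V_DC · R2'/(R1 + R2') = 8.11 × 2.408/28.41 = 0.6875 V.
(Unloaded it would be 1.16 V; the load pulls it down.)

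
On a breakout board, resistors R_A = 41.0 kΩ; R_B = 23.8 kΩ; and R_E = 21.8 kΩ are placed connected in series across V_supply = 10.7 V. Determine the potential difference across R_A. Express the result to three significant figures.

V ≈ 5.07 V

ΣR = 41.0 + 23.8 + 21.8 = 86.60 kΩ.
V = V_supply · R/ΣR = 10.7 × 0.4734 = 5.066 V.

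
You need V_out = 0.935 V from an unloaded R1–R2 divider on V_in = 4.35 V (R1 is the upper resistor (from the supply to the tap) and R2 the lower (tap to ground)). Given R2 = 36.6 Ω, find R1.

R1 ≈ 134 Ω

The divider ratio is R2/(R1+R2) = 0.935/4.35 = 0.2149.
R1 = R2·(1/k − 1) = 36.6 × 3.652 = 133.7 Ω.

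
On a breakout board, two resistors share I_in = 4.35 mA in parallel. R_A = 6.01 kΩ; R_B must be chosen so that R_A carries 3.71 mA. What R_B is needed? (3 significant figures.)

R_B ≈ 34.8 kΩ

In a two-way split, I_A/I_in = R_B/(R_A + R_B).
With f = 0.8529, R_B = R_A · f/(1−f) = 6.01 × 5.797 = 34.84 kΩ.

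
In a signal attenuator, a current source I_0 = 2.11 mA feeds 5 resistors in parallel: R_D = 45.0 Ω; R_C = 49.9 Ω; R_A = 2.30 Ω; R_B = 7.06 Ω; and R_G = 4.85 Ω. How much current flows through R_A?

ΣG = 1/45.0 + 1/49.9 + 1/2.30 + 1/7.06 + 1/4.85 = 0.8249.
Current divider: I(R_A) = I_0 · G_k/ΣG = 2.11 × (0.4348/0.8249) = 2.11 × 0.5271 = 1.112 mA.

I ≈ 1.11 mA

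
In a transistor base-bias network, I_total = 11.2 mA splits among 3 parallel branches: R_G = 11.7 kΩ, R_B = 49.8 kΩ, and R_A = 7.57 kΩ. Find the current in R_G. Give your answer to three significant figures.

I ≈ 4.03 mA

ΣG = 1/11.7 + 1/49.8 + 1/7.57 = 0.2377.
By the current-divider rule, I = I_total · G_k/ΣG = 11.2 × 0.3596 = 4.028 mA.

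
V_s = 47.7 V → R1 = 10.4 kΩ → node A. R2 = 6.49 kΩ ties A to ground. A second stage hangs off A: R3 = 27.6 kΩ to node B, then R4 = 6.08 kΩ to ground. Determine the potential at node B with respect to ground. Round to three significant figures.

V_B ≈ 2.96 V

The second stage (R3 + R4 = 33.68 kΩ) loads node A in parallel with R2.
R2 ‖ (R3+R4) = 5.441 kΩ.
First divider: V_A = V_s · 5.441/(10.4 + 5.441) = 16.38 V.
V_B = V_A × 0.1805 = 2.958 V.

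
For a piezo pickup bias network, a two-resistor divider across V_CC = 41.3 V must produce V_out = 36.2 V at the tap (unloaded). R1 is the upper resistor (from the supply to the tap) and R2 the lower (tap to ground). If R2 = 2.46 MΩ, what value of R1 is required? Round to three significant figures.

Required fraction k = V_out/V_CC = 0.8765.
So R1 = R2 · (V_CC/V_out − 1) = 2.46 × (41.3/36.2 − 1) = 2.46 × 0.1409 = 0.3466 MΩ.

R1 ≈ 0.347 MΩ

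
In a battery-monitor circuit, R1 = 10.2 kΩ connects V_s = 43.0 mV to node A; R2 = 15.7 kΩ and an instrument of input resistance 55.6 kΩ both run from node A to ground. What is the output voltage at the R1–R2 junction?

First combine the lower leg with the load: R2 ‖ R_L = 12.24 kΩ.
Then V_out = V_s · R2'/(R1 + R2') = 43.0 × 12.24/22.44 = 23.46 mV.

V_out ≈ 23.5 mV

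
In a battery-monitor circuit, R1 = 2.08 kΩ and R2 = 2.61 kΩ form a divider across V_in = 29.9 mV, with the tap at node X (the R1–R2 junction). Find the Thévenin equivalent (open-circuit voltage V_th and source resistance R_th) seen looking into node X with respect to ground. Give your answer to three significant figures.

V_th is the unloaded tap voltage: V_in · R2/(R1+R2) = 29.9 × 0.5565 = 16.64 mV.
Zeroing V_in shorts the top of R1 to ground, so R_th = R1 ‖ R2 = 1.158 kΩ.

V_th ≈ 16.6 mV, R_th ≈ 1.16 kΩ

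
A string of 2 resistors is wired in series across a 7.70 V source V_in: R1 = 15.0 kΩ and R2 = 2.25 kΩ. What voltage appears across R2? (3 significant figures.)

V ≈ 1.00 V

Total series resistance ΣR = 15.0 + 2.25 = 17.25 kΩ.
Voltage divider: V = V_in · (2.250 / 17.25) = 7.70 × 0.1304 = 1.004 V.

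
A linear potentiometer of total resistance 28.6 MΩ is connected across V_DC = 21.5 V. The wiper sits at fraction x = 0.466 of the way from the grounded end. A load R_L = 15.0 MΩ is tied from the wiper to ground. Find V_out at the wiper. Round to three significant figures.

V_out ≈ 6.80 V

The pot divides into 15.27 MΩ above the wiper and 13.33 MΩ below.
(x·R_p) ‖ R_L = 7.057 MΩ.
V_out = 21.5 × 7.057/(15.27 + 7.057) = 6.795 V.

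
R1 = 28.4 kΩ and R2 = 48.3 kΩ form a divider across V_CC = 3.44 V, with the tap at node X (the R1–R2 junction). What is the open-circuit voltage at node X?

Open-circuit (no load on X): V_th = V_CC · R2/(R1 + R2) = 3.44 × 48.3/(28.40 + 48.3) = 2.166 V.

V_th ≈ 2.17 V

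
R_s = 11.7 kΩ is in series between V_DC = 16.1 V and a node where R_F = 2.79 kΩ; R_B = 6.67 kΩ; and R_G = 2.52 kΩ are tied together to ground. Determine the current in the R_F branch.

Combine the parallel branches: R_p = (1/2.79 + 1/6.67 + 1/2.52)⁻¹ = 1.105 kΩ.
Node voltage V_A = V_DC · R_p/(R_s + R_p) = 16.1 × 0.08628 = 1.389 V.
I(R_F) = V_A / R_F = 1.389/2.79 = 0.4979 mA.
(Equivalently: I_total = 1.257 mA, then current-divider fraction G_k/ΣG = 0.3960.)

I ≈ 0.498 mA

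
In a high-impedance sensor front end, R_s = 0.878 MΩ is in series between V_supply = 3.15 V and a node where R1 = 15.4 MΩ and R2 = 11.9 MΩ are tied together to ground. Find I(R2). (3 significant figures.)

Combine the parallel branches: R_p = (1/15.4 + 1/11.9)⁻¹ = 6.713 MΩ.
V_A by voltage divider: V_A = 3.15 × 6.713/(0.878 + 6.713) = 2.786 V.
I(R2) = V_A / R2 = 2.786/11.9 = 0.2341 µA.
(Equivalently: I_total = 0.4150 µA, then current-divider fraction G_k/ΣG = 0.5641.)

I ≈ 0.234 µA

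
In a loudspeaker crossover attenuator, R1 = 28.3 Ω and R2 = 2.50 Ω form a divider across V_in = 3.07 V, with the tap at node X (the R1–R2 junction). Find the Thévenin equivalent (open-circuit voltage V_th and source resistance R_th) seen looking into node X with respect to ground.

V_th ≈ 0.249 V, R_th ≈ 2.30 Ω

V_th is the unloaded tap voltage: V_in · R2/(R1+R2) = 3.07 × 0.08117 = 0.2492 V.
With V_in suppressed (replaced by a short), R_th = R1 ‖ R2 = (28.30 × 2.50)/(28.30 + 2.50) = 2.297 Ω.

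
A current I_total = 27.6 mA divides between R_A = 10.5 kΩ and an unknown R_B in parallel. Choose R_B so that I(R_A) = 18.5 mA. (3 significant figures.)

R_B ≈ 21.3 kΩ

In a two-way split, I_A/I_total = R_B/(R_A + R_B).
18.5/27.6 = R_B/(R_A + R_B) → R_B = R_A · (0.6703)/(1 − 0.6703) = 10.5 × 2.033 = 21.35 kΩ.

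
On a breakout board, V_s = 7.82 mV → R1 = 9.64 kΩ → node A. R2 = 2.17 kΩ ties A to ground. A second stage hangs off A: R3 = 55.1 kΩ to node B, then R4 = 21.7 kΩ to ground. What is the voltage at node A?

The second stage (R3 + R4 = 76.80 kΩ) loads node A in parallel with R2.
R2 ‖ (R3+R4) = 2.110 kΩ.
First divider: V_A = V_s · 2.110/(9.64 + 2.110) = 1.404 mV.

V_A ≈ 1.40 mV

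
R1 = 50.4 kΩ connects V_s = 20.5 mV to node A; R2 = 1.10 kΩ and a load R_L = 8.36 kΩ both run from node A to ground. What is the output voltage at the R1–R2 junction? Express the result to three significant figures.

R2 ‖ R_L = (1.10 × 8.36)/(1.10 + 8.36) = 0.9721 kΩ.
Voltage divider with the loaded lower leg: V_out = 20.5 × 0.9721/(50.4 + 0.9721) = 20.5 × 0.01892 = 0.3879 mV.
(Unloaded it would be 0.438 mV; the load pulls it down.)

V_out ≈ 0.388 mV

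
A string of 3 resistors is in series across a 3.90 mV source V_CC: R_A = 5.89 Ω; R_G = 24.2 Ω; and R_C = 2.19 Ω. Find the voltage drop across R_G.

V ≈ 2.92 mV

Series total: ΣR = 5.89 + 24.2 + 2.19 = 32.28 Ω.
V = V_CC · R/ΣR = 3.90 × 0.7497 = 2.924 mV.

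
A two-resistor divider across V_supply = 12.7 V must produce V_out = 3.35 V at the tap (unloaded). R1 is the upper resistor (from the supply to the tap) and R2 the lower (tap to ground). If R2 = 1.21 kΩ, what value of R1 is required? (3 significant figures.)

V_out/V_supply = R2/(R1+R2) = 0.2638.
So R1 = R2 · (V_supply/V_out − 1) = 1.21 × (12.7/3.35 − 1) = 1.21 × 2.791 = 3.377 kΩ.

R1 ≈ 3.38 kΩ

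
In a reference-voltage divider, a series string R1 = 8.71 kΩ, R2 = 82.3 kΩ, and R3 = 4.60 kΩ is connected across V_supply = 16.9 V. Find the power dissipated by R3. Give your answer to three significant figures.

P ≈ 0.144 mW

Series current I = V_supply/ΣR = 16.9/95.61 = 0.1768 mA.
P = I²R = 0.03124 × 4.60 = 0.1437 mW.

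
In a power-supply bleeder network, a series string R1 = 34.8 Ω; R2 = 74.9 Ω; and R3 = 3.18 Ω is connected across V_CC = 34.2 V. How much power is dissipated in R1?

Series current I = V_CC/ΣR = 34.2/112.9 = 0.3030 A.
P(R1) = I²·R1 = (0.3030)² × 34.8 = 3.194 W.

P ≈ 3.19 W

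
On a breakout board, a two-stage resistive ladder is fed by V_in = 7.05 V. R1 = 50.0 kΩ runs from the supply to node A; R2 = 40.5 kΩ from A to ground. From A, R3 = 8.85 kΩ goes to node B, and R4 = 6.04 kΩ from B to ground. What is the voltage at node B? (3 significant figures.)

The second stage (R3 + R4 = 14.89 kΩ) loads node A in parallel with R2.
Effective lower resistance at A: R2 ‖ 14.89 = 10.89 kΩ.
So V_A = 7.05 × 0.1788 = 1.261 V.
Stage 2 is unloaded, so V_B = V_A · R4/(R3+R4) = 1.261 × 6.04/14.89 = 0.5114 V.

V_B ≈ 0.511 V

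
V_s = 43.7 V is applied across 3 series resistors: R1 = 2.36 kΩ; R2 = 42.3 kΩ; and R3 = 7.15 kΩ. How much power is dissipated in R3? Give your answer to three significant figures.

The common current is I = 43.7/51.81 = 0.8435 mA.
V(R3) = I·R = 6.031 V; P = V·I = 6.031 × 0.8435 = 5.087 mW.

P ≈ 5.09 mW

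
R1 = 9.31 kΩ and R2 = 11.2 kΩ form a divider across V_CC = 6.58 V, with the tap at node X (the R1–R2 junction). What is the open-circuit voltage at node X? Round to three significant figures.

V_th ≈ 3.59 V

V_th is the unloaded tap voltage: V_CC · R2/(R1+R2) = 6.58 × 0.5461 = 3.593 V.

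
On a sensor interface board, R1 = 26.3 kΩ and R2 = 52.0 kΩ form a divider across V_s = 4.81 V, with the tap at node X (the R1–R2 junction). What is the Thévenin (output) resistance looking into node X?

With V_s suppressed (replaced by a short), R_th = R1 ‖ R2 = (26.30 × 52.0)/(26.30 + 52.0) = 17.47 kΩ.

R_th ≈ 17.5 kΩ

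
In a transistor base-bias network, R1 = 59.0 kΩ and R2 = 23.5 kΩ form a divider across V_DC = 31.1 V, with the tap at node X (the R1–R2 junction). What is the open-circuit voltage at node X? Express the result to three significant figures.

V_th ≈ 8.86 V

Open-circuit (no load on X): V_th = V_DC · R2/(R1 + R2) = 31.1 × 23.5/(59.00 + 23.5) = 8.859 V.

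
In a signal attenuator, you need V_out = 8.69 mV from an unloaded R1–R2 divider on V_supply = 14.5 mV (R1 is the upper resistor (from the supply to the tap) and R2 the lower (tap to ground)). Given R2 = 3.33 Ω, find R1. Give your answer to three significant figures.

Required fraction k = V_out/V_supply = 0.5993.
R1 = R2·(1/k − 1) = 3.33 × 0.6686 = 2.226 Ω.

R1 ≈ 2.23 Ω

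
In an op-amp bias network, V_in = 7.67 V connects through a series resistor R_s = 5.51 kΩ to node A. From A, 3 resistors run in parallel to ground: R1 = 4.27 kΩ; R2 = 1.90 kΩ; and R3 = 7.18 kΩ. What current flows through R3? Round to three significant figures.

Parallel bank: R_p = 1/(1/4.27 + 1/1.90 + 1/7.18) = 1.111 kΩ.
Node voltage V_A = V_in · R_p/(R_s + R_p) = 7.67 × 0.1678 = 1.287 V.
I(R3) = V_A / R3 = 1.287/7.18 = 0.1793 mA.
(Check via current divider: I_total = 1.158 mA; share G_k/ΣG = 0.1548 → same result.)

I ≈ 0.179 mA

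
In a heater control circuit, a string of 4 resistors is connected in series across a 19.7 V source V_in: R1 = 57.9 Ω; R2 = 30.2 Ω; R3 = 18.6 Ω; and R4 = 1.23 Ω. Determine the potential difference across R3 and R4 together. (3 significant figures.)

ΣR = 57.9 + 30.2 + 18.6 + 1.23 = 107.9 Ω.
R_{R3..R4} = 18.6 + 1.23 = 19.83 Ω.
V = V_in · R/ΣR = 19.7 × 0.1837 = 3.619 V.

V ≈ 3.62 V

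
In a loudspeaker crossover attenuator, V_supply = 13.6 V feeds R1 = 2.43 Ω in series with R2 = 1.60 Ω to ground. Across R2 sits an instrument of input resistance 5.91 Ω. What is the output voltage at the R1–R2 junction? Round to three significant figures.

V_out ≈ 4.64 V

The load sits in parallel with R2, giving an effective lower resistance R2' = R2·R_L/(R2+R_L) = 1.259 Ω.
Now apply the divider: V_out = 13.6 × 0.3413 = 4.642 V.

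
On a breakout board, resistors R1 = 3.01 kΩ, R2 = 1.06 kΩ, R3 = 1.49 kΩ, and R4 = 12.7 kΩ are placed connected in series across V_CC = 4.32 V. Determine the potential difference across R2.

Series total: ΣR = 3.01 + 1.06 + 1.49 + 12.7 = 18.26 kΩ.
V = V_CC · R/ΣR = 4.32 × 0.05805 = 0.2508 V.

V ≈ 0.251 V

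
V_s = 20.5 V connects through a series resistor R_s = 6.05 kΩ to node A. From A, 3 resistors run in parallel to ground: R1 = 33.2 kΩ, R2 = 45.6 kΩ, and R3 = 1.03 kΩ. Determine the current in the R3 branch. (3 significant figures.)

I ≈ 2.77 mA

Combine the parallel branches: R_p = (1/33.2 + 1/45.6 + 1/1.03)⁻¹ = 0.9776 kΩ.
Node voltage V_A = V_s · R_p/(R_s + R_p) = 20.5 × 0.1391 = 2.852 V.
I(R3) = V_A / R3 = 2.852/1.03 = 2.769 mA.
(Check via current divider: I_total = 2.917 mA; share G_k/ΣG = 0.9491 → same result.)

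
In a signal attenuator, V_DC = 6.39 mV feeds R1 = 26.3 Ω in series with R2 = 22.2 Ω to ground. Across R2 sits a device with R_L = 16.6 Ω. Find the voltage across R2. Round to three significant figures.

R2 ‖ R_L = (22.2 × 16.6)/(22.2 + 16.6) = 9.498 Ω.
Now apply the divider: V_out = 6.39 × 0.2653 = 1.695 mV.

V_out ≈ 1.70 mV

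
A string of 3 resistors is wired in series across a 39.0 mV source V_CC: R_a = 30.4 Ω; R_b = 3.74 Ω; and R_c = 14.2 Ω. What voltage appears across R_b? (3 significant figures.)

V ≈ 3.02 mV

ΣR = 30.4 + 3.74 + 14.2 = 48.34 Ω.
Voltage divider: V = V_CC · (3.740 / 48.34) = 39.0 × 0.07737 = 3.017 mV.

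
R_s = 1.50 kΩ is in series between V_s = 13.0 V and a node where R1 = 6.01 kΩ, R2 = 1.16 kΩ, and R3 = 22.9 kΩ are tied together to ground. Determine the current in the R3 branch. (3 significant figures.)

I ≈ 0.218 mA

Parallel bank: R_p = 1/(1/6.01 + 1/1.16 + 1/22.9) = 0.9327 kΩ.
Node voltage V_A = V_s · R_p/(R_s + R_p) = 13.0 × 0.3834 = 4.984 V.
I(R3) = V_A / R3 = 4.984/22.9 = 0.2177 mA.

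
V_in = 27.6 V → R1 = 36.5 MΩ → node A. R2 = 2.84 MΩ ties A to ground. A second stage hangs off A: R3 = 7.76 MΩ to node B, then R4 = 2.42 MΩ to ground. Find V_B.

V_B ≈ 0.376 V

Node A sees R2 in parallel with the series input of stage 2, R3 + R4 = 10.18 MΩ.
R2 ‖ (R3+R4) = 2.221 MΩ.
V_A = 27.6 × 2.221/(36.5 + 2.221) = 1.583 V.
Stage 2 is unloaded, so V_B = V_A · R4/(R3+R4) = 1.583 × 2.42/10.18 = 0.3763 V.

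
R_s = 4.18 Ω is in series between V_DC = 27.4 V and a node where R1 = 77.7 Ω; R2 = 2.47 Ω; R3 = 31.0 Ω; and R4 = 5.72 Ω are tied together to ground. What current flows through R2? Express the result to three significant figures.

Parallel bank: R_p = 1/(1/77.7 + 1/2.47 + 1/31.0 + 1/5.72) = 1.600 Ω.
V_A by voltage divider: V_A = 27.4 × 1.600/(4.18 + 1.600) = 7.586 V.
Branch current I = V_A/R2 = 7.586/2.47 = 3.071 A.

I ≈ 3.07 A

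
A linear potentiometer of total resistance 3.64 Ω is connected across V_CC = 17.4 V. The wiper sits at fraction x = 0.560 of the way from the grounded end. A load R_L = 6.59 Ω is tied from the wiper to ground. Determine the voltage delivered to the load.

Lower segment x·R_p = 2.038 Ω; upper segment (1−x)·R_p = 1.602 Ω.
R_L loads the lower segment: effective lower R = 1.557 Ω.
Then V_out = V_CC · 1.557/(1.602 + 1.557) = 8.577 V.
(Unloaded: V_out = x·V_CC = 9.74 V.)

V_out ≈ 8.58 V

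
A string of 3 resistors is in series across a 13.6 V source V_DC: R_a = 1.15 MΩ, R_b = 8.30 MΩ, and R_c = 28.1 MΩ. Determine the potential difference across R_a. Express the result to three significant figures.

V ≈ 0.417 V

ΣR = 1.15 + 8.30 + 28.1 = 37.55 MΩ.
V = V_DC · R/ΣR = 13.6 × 0.03063 = 0.4165 V.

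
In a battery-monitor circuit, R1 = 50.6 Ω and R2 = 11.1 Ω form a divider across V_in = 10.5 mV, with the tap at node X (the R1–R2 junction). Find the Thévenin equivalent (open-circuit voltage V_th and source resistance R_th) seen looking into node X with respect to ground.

Open-circuit (no load on X): V_th = V_in · R2/(R1 + R2) = 10.5 × 11.1/(50.60 + 11.1) = 1.889 mV.
Looking into X with the source shorted: R_th = R1·R2/(R1+R2) = 50.60 × 11.1/61.70 = 9.103 Ω.

V_th ≈ 1.89 mV, R_th ≈ 9.10 Ω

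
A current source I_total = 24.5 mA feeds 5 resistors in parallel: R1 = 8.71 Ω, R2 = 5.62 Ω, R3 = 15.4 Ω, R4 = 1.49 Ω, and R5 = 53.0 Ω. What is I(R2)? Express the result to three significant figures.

Conductances: ΣG = 1/8.71 + 1/5.62 + 1/15.4 + 1/1.49 + 1/53.0 = 1.048 (1/Ω).
Current divider: I(R2) = I_total · G_k/ΣG = 24.5 × (0.1779/1.048) = 24.5 × 0.1698 = 4.161 mA.

I ≈ 4.16 mA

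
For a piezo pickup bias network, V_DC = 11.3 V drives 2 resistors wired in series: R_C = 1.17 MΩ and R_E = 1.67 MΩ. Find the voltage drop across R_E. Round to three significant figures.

V ≈ 6.64 V

Total series resistance ΣR = 1.17 + 1.67 = 2.840 MΩ.
V = V_DC · R/ΣR = 11.3 × 0.5880 = 6.645 V.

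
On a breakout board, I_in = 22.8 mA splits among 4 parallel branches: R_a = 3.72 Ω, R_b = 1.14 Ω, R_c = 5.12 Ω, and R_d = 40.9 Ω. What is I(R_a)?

I ≈ 4.49 mA

Total conductance ΣG = 1/3.72 + 1/1.14 + 1/5.12 + 1/40.9 = 1.366 (units of 1/Ω).
R_a takes the fraction G_k/ΣG = 0.2688/1.366 = 0.1968, so I = 22.8 × 0.1968 = 4.488 mA.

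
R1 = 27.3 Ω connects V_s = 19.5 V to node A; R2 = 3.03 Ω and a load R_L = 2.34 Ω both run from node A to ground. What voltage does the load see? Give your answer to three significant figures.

V_out ≈ 0.900 V

The load sits in parallel with R2, giving an effective lower resistance R2' = R2·R_L/(R2+R_L) = 1.320 Ω.
Voltage divider with the loaded lower leg: V_out = 19.5 × 1.320/(27.3 + 1.320) = 19.5 × 0.04613 = 0.8996 V.
(Unloaded it would be 1.95 V; the load pulls it down.)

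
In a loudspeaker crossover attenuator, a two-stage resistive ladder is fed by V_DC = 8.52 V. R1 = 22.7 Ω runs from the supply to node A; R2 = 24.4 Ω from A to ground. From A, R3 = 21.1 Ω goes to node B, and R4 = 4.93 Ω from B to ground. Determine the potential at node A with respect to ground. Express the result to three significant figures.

V_A ≈ 3.04 V

Node A sees R2 in parallel with the series input of stage 2, R3 + R4 = 26.03 Ω.
Effective lower resistance at A: R2 ‖ 26.03 = 12.59 Ω.
First divider: V_A = V_DC · 12.59/(22.7 + 12.59) = 3.040 V.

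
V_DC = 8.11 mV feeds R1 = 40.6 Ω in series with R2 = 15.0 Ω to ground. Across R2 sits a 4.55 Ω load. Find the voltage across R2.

R2 ‖ R_L = (15.0 × 4.55)/(15.0 + 4.55) = 3.491 Ω.
Now apply the divider: V_out = 8.11 × 0.07918 = 0.6421 mV.
(Unloaded it would be 2.19 mV; the load pulls it down.)

V_out ≈ 0.642 mV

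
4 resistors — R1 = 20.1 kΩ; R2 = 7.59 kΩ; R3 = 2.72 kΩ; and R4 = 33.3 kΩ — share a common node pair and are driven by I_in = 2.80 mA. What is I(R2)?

Total conductance ΣG = 1/20.1 + 1/7.59 + 1/2.72 + 1/33.3 = 0.5792 (units of 1/kΩ).
R2 takes the fraction G_k/ΣG = 0.1318/0.5792 = 0.2275, so I = 2.80 × 0.2275 = 0.6369 mA.

I ≈ 0.637 mA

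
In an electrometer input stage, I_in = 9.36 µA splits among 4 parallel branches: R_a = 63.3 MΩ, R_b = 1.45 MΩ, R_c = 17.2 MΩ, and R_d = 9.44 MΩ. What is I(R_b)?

Conductances: ΣG = 1/63.3 + 1/1.45 + 1/17.2 + 1/9.44 = 0.8695 (1/MΩ).
By the current-divider rule, I = I_in · G_k/ΣG = 9.36 × 0.7931 = 7.424 µA.

I ≈ 7.42 µA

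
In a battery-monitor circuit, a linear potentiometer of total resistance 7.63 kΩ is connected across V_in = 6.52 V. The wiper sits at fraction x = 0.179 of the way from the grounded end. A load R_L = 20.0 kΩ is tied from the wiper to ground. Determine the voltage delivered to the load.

Split the track: R_lower = x·R_p = 1.366 kΩ, R_upper = (1−x)·R_p = 6.264 kΩ.
R_L loads the lower segment: effective lower R = 1.278 kΩ.
V_out = 6.52 × 1.278/(6.264 + 1.278) = 1.105 V.

V_out ≈ 1.11 V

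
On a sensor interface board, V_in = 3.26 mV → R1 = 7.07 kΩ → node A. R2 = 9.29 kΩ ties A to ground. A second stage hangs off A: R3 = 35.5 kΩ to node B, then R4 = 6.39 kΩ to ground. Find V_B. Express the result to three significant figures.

V_B ≈ 0.258 mV

Looking into the second stage from A: R3 + R4 = 41.89 kΩ appears in parallel with R2.
Effective lower resistance at A: R2 ‖ 41.89 = 7.604 kΩ.
V_A = 3.26 × 7.604/(7.07 + 7.604) = 1.689 mV.
Then the unloaded second divider: V_B = V_A × R4/(R3+R4) = 1.689 × 0.1525 = 0.2577 mV.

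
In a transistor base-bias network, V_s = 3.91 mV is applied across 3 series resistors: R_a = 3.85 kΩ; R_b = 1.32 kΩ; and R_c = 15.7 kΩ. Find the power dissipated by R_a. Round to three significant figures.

P ≈ 0.135 nW

Series current I = V_s/ΣR = 3.91/20.87 = 0.1874 µA.
P = I²R = 0.03510 × 3.85 = 0.1351 nW.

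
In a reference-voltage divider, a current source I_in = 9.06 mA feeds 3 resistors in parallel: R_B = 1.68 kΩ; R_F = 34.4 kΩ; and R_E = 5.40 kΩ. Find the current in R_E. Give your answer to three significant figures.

I ≈ 2.07 mA

Conductances: ΣG = 1/1.68 + 1/34.4 + 1/5.40 = 0.8095 (1/kΩ).
By the current-divider rule, I = I_in · G_k/ΣG = 9.06 × 0.2288 = 2.073 mA.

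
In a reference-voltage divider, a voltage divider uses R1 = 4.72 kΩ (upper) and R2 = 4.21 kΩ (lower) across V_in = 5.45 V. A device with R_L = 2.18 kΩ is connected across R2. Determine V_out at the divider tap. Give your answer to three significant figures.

V_out ≈ 1.27 V

R2 ‖ R_L = (4.21 × 2.18)/(4.21 + 2.18) = 1.436 kΩ.
Voltage divider with the loaded lower leg: V_out = 5.45 × 1.436/(4.72 + 1.436) = 5.45 × 0.2333 = 1.271 V.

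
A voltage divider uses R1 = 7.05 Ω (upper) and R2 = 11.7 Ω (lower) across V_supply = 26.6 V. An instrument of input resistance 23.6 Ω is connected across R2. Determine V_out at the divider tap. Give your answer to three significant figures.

V_out ≈ 14.0 V

The load sits in parallel with R2, giving an effective lower resistance R2' = R2·R_L/(R2+R_L) = 7.822 Ω.
Then V_out = V_supply · R2'/(R1 + R2') = 26.6 × 7.822/14.87 = 13.99 V.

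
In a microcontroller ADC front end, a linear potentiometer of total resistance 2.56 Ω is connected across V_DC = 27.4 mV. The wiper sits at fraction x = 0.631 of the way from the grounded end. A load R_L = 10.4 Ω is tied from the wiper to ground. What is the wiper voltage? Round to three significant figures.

Split the track: R_lower = x·R_p = 1.615 Ω, R_upper = (1−x)·R_p = 0.9446 Ω.
(x·R_p) ‖ R_L = 1.398 Ω.
Then V_out = V_DC · 1.398/(0.9446 + 1.398) = 16.35 mV.

V_out ≈ 16.4 mV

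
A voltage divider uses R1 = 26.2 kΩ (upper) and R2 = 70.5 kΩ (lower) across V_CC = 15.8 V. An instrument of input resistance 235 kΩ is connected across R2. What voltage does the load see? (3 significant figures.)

First combine the lower leg with the load: R2 ‖ R_L = 54.23 kΩ.
Voltage divider with the loaded lower leg: V_out = 15.8 × 54.23/(26.2 + 54.23) = 15.8 × 0.6743 = 10.65 V.
(Unloaded it would be 11.5 V; the load pulls it down.)

V_out ≈ 10.7 V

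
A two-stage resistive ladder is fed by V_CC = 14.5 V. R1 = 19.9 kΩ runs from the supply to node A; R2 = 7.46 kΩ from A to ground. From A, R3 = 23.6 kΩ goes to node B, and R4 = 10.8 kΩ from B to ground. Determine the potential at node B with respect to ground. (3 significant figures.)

The second stage (R3 + R4 = 34.40 kΩ) loads node A in parallel with R2.
Effective lower resistance at A: R2 ‖ 34.40 = 6.131 kΩ.
V_A = 14.5 × 6.131/(19.9 + 6.131) = 3.415 V.
V_B = V_A × 0.3140 = 1.072 V.

V_B ≈ 1.07 V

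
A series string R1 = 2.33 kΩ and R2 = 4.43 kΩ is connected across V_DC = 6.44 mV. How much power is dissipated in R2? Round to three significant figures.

P ≈ 4.02 nW

The common current is I = 6.44/6.760 = 0.9527 µA.
P(R2) = I²·R2 = (0.9527)² × 4.43 = 4.021 nW.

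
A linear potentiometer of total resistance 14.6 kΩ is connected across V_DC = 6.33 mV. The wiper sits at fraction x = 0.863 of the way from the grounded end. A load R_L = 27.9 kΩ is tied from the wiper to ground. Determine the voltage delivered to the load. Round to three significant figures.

The pot divides into 2.000 kΩ above the wiper and 12.60 kΩ below.
R_L loads the lower segment: effective lower R = 8.680 kΩ.
Loaded-divider output: V_out = 6.33 × 0.8127 = 5.144 mV.

V_out ≈ 5.14 mV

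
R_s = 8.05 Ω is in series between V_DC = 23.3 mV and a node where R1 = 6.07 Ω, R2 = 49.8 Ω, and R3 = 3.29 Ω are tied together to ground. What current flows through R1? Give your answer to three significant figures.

Combine the parallel branches: R_p = (1/6.07 + 1/49.8 + 1/3.29)⁻¹ = 2.046 Ω.
V_A by voltage divider: V_A = 23.3 × 2.046/(8.05 + 2.046) = 4.722 mV.
Branch current I = V_A/R1 = 4.722/6.07 = 0.7779 mA.

I ≈ 0.778 mA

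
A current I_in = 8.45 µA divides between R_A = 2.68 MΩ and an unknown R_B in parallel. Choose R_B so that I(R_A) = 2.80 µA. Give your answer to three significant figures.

Two-branch current divider: I_A = I_in · R_B/(R_A + R_B).
2.80/8.45 = R_B/(R_A + R_B) → R_B = R_A · (0.3314)/(1 − 0.3314) = 2.68 × 0.4956 = 1.328 MΩ.

R_B ≈ 1.33 MΩ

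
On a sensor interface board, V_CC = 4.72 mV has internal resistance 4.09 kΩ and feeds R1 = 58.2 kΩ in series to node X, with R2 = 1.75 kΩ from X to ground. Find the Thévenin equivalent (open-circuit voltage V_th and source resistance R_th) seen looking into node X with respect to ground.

R1' = 4.09 + 58.2 = 62.29 kΩ (source resistance + R1).
Open-circuit (no load on X): V_th = V_CC · R2/(R1' + R2) = 4.72 × 1.75/(62.29 + 1.75) = 0.1290 mV.
With V_CC suppressed (replaced by a short), R_th = R1' ‖ R2 = (62.29 × 1.75)/(62.29 + 1.75) = 1.702 kΩ.

V_th ≈ 0.129 mV, R_th ≈ 1.70 kΩ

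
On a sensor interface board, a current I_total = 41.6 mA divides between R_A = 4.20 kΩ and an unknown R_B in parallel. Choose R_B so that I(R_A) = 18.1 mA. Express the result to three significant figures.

R_B ≈ 3.23 kΩ

In a two-way split, I_A/I_total = R_B/(R_A + R_B).
18.1/41.6 = R_B/(R_A + R_B) → R_B = R_A · (0.4351)/(1 − 0.4351) = 4.20 × 0.7702 = 3.235 kΩ.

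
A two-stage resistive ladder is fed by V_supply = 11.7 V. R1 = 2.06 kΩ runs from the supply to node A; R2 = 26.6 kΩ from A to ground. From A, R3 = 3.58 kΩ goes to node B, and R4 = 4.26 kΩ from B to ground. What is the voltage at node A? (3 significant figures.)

V_A ≈ 8.73 V

Looking into the second stage from A: R3 + R4 = 7.840 kΩ appears in parallel with R2.
Effective lower resistance at A: R2 ‖ 7.840 = 6.055 kΩ.
V_A = 11.7 × 6.055/(2.06 + 6.055) = 8.730 V.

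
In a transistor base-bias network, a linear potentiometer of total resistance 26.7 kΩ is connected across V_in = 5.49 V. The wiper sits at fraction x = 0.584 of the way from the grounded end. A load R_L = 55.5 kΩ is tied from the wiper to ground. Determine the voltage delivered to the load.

V_out ≈ 2.87 V

The pot divides into 11.11 kΩ above the wiper and 15.59 kΩ below.
R_L loads the lower segment: effective lower R = 12.17 kΩ.
Then V_out = V_in · 12.17/(11.11 + 12.17) = 2.871 V.
(Unloaded: V_out = x·V_in = 3.21 V.)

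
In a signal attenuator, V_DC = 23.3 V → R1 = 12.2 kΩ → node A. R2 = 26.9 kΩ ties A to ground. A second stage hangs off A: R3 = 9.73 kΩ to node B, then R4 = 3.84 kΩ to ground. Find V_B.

V_B ≈ 2.80 V

Node A sees R2 in parallel with the series input of stage 2, R3 + R4 = 13.57 kΩ.
R2 ‖ (R3+R4) = 9.020 kΩ.
So V_A = 23.3 × 0.4251 = 9.904 V.
Then the unloaded second divider: V_B = V_A × R4/(R3+R4) = 9.904 × 0.2830 = 2.803 V.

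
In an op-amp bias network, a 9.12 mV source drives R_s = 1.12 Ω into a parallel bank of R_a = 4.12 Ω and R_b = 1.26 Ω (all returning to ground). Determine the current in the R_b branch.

I ≈ 3.35 mA

Combine the parallel branches: R_p = (1/4.12 + 1/1.26)⁻¹ = 0.9649 Ω.
V_A by voltage divider: V_A = 9.12 × 0.9649/(1.12 + 0.9649) = 4.221 mV.
Branch current I = V_A/R_b = 4.221/1.26 = 3.350 mA.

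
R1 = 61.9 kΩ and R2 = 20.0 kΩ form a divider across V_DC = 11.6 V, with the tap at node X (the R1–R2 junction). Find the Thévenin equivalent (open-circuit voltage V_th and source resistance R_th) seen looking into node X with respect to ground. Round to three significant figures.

V_th ≈ 2.83 V, R_th ≈ 15.1 kΩ

With X open, the divider is unloaded: V_th = 11.6 × 20.0/81.90 = 2.833 V.
Zeroing V_DC shorts the top of R1 to ground, so R_th = R1 ‖ R2 = 15.12 kΩ.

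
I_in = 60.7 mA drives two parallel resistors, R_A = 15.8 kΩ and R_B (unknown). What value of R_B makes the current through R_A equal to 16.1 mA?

In a two-way split, I_A/I_in = R_B/(R_A + R_B).
16.1/60.7 = R_B/(R_A + R_B) → R_B = R_A · (0.2652)/(1 − 0.2652) = 15.8 × 0.3610 = 5.704 kΩ.

R_B ≈ 5.70 kΩ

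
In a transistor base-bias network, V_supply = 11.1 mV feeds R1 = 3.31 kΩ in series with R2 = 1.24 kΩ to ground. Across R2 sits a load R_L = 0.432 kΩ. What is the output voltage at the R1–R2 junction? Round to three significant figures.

V_out ≈ 0.980 mV

First combine the lower leg with the load: R2 ‖ R_L = 0.3204 kΩ.
Voltage divider with the loaded lower leg: V_out = 11.1 × 0.3204/(3.31 + 0.3204) = 11.1 × 0.08825 = 0.9796 mV.
(Unloaded it would be 3.03 mV; the load pulls it down.)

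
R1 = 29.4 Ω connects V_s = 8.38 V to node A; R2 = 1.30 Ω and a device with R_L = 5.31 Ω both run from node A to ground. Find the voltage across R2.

First combine the lower leg with the load: R2 ‖ R_L = 1.044 Ω.
Voltage divider with the loaded lower leg: V_out = 8.38 × 1.044/(29.4 + 1.044) = 8.38 × 0.03430 = 0.2875 V.

V_out ≈ 0.287 V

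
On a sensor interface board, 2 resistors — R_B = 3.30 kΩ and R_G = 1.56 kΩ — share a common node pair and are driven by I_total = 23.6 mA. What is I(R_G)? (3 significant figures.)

I ≈ 16.0 mA

With just two branches, the current splits inversely with resistance.
So I = 23.6 × 3.30/4.860 = 16.02 mA.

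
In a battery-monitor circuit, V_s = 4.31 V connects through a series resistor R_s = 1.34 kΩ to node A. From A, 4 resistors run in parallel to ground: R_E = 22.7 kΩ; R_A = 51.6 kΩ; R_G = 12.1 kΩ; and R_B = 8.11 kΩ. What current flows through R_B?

I ≈ 0.390 mA

Equivalent of the parallel group: R_p = 3.712 kΩ.
Node voltage V_A = V_s · R_p/(R_s + R_p) = 4.31 × 0.7348 = 3.167 V.
Branch current I = V_A/R_B = 3.167/8.11 = 0.3905 mA.
(Check via current divider: I_total = 0.8531 mA; share G_k/ΣG = 0.4577 → same result.)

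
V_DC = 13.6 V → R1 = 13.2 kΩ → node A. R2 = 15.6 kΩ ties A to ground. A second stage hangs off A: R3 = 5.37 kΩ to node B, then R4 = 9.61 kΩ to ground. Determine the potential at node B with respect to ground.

V_B ≈ 3.20 V

Node A sees R2 in parallel with the series input of stage 2, R3 + R4 = 14.98 kΩ.
Effective lower resistance at A: R2 ‖ 14.98 = 7.642 kΩ.
So V_A = 13.6 × 0.3667 = 4.987 V.
Then the unloaded second divider: V_B = V_A × R4/(R3+R4) = 4.987 × 0.6415 = 3.199 V.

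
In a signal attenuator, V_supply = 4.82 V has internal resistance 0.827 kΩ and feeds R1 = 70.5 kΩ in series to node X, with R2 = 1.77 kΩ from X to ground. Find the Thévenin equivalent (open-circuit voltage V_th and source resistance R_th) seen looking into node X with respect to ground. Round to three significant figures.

R1' = 0.827 + 70.5 = 71.33 kΩ (source resistance + R1).
V_th is the unloaded tap voltage: V_supply · R2/(R1'+R2) = 4.82 × 0.02421 = 0.1167 V.
With V_supply suppressed (replaced by a short), R_th = R1' ‖ R2 = (71.33 × 1.77)/(71.33 + 1.77) = 1.727 kΩ.

V_th ≈ 0.117 V, R_th ≈ 1.73 kΩ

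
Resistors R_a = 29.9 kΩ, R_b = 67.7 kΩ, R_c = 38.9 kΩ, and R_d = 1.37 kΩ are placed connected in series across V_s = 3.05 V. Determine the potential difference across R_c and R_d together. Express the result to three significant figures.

Total series resistance ΣR = 29.9 + 67.7 + 38.9 + 1.37 = 137.9 kΩ.
R_{R_c..R_d} = 38.9 + 1.37 = 40.27 kΩ.
Voltage divider: V = V_s · (40.27 / 137.9) = 3.05 × 0.2921 = 0.8909 V.

V ≈ 0.891 V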